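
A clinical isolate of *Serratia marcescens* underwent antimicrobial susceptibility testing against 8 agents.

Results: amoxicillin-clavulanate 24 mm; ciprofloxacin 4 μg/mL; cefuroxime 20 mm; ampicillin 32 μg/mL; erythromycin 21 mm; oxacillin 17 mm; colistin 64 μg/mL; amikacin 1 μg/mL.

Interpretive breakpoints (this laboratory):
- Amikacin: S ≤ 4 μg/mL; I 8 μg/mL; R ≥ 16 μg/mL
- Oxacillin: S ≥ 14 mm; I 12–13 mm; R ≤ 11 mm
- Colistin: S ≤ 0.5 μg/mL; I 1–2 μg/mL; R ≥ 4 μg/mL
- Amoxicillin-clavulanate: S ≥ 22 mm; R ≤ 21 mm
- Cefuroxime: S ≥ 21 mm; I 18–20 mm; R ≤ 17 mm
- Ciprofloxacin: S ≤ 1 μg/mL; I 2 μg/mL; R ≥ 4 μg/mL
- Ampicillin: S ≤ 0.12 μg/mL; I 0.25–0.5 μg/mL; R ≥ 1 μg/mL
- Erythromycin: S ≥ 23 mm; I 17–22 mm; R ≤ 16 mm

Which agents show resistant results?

ciprofloxacin, ampicillin, colistin

Amoxicillin-clavulanate: 24 mm is ≥ 22 mm — S
Ciprofloxacin 4 μg/mL: ≥ 4 μg/mL — R
Cefuroxime: 20 mm is in 18–20 mm → intermediate
Ampicillin 32 μg/mL: ≥ 1 μg/mL ⇒ Resistant
Erythromycin (21 mm) in 17–22 mm ⇒ intermediate
Oxacillin: 17 mm is ≥ 14 mm ⇒ susceptible
Colistin: 64 μg/mL is ≥ 4 μg/mL → Resistant
Amikacin: 1 μg/mL is ≤ 4 μg/mL — susceptible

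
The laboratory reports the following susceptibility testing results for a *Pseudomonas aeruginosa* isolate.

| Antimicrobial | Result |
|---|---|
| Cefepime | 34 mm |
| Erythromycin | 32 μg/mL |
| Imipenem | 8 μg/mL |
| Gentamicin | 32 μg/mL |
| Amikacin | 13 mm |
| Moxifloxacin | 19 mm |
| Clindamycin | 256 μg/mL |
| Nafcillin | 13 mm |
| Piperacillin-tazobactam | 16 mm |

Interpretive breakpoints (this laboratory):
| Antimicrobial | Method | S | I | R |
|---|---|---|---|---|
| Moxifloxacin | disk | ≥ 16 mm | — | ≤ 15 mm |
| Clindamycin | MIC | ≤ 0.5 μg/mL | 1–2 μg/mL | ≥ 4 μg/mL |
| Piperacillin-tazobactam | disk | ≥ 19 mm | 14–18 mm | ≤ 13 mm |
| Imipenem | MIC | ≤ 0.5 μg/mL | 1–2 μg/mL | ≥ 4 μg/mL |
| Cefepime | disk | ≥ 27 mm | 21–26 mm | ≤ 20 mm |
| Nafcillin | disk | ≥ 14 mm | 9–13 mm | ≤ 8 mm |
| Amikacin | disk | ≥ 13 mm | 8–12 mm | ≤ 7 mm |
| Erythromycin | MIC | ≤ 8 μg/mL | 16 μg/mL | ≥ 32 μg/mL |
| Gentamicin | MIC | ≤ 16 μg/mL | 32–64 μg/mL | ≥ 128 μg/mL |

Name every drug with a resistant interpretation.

Cefepime 34 mm: ≥ 27 mm ⇒ susceptible
Erythromycin (32 μg/mL) ≥ 32 μg/mL — resistant
Imipenem (8 μg/mL) ≥ 4 μg/mL → R
Gentamicin (32 μg/mL) in 32–64 μg/mL — Intermediate
Amikacin (13 mm) ≥ 13 mm → S
Moxifloxacin: 19 mm is ≥ 16 mm → susceptible
Clindamycin 256 μg/mL: ≥ 4 μg/mL ⇒ R
Nafcillin 13 mm: in 9–13 mm — I
Piperacillin-tazobactam: 16 mm is in 14–18 mm → intermediate

erythromycin, imipenem, clindamycin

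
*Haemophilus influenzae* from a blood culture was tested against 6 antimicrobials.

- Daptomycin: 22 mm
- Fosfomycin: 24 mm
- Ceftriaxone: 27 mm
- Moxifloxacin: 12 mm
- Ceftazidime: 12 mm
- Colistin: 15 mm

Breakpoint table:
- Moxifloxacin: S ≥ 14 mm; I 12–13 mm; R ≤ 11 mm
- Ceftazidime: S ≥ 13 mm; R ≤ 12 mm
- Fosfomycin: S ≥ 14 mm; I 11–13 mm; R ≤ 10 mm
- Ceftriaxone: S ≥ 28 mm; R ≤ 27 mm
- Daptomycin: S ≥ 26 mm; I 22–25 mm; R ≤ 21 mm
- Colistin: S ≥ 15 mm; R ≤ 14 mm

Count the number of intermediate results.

2

Daptomycin (22 mm) in 22–25 mm → intermediate
Fosfomycin (24 mm) ≥ 14 mm → S
Ceftriaxone (27 mm) ≤ 27 mm ⇒ resistant
Moxifloxacin: 12 mm is in 12–13 mm — intermediate
Ceftazidime 12 mm: ≤ 12 mm → R
Colistin (15 mm) ≥ 15 mm — Susceptible
Intermediate: 2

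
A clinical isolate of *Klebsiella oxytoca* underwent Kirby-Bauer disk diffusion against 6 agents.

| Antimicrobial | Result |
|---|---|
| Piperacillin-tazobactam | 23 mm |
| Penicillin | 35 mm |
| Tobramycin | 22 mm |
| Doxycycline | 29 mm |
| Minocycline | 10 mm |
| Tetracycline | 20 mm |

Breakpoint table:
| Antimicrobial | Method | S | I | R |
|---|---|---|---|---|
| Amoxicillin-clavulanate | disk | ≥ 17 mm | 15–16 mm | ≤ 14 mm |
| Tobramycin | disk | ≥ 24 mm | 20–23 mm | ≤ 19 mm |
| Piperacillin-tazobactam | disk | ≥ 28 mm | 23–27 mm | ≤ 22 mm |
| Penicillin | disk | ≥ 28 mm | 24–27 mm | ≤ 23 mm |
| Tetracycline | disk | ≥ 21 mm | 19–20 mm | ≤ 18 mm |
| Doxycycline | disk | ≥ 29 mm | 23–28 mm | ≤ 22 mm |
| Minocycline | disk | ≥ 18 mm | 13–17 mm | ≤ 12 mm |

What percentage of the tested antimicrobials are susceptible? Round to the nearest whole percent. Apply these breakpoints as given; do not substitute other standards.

Piperacillin-tazobactam (23 mm) in 23–27 mm → Intermediate
Penicillin 35 mm: ≥ 28 mm → S
Tobramycin 22 mm: in 20–23 mm — I
Doxycycline: 29 mm is ≥ 29 mm → Susceptible
Minocycline (10 mm) ≤ 12 mm — resistant
Tetracycline (20 mm) in 19–20 mm — I
Susceptible: 2/6

33%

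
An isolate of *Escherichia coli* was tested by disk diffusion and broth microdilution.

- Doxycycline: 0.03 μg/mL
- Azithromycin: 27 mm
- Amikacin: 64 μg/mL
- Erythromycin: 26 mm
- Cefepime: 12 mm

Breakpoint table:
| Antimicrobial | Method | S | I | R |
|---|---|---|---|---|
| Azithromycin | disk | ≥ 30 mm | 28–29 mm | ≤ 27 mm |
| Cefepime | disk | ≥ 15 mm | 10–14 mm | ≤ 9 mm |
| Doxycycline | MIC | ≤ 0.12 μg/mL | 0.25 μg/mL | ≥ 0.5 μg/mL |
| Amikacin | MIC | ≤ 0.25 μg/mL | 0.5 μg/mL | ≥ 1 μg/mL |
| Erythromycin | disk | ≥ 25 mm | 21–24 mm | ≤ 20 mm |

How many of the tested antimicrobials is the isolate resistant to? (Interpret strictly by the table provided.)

Doxycycline (0.03 μg/mL) ≤ 0.12 μg/mL ⇒ Susceptible
Azithromycin 27 mm: ≤ 27 mm → resistant
Amikacin (64 μg/mL) ≥ 1 μg/mL ⇒ Resistant
Erythromycin (26 mm) ≥ 25 mm → Susceptible
Cefepime 12 mm: in 10–14 mm ⇒ Intermediate
Resistant: 2

2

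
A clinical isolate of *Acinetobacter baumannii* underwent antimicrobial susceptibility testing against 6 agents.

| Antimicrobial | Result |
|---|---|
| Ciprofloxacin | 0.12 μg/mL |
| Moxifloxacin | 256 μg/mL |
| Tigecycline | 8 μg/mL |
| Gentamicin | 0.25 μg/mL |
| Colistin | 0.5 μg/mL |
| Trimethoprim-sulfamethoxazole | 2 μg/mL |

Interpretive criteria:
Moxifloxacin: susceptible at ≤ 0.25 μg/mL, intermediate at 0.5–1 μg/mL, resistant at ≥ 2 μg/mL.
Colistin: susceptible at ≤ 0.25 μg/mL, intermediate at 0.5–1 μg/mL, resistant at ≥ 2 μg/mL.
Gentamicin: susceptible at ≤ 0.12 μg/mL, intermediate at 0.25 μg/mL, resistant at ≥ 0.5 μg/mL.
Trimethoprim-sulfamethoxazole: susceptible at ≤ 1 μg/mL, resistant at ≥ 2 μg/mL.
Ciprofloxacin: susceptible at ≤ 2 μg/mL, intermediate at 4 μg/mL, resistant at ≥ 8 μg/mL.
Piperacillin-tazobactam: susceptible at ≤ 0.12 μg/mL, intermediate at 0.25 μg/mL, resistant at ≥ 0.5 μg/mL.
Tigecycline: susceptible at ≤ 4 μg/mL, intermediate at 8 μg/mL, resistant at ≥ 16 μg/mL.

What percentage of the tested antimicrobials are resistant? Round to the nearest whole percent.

33%

Ciprofloxacin 0.12 μg/mL: ≤ 2 μg/mL → S
Moxifloxacin: 256 μg/mL is ≥ 2 μg/mL → R
Tigecycline 8 μg/mL: = 8 μg/mL — I
Gentamicin 0.25 μg/mL: = 0.25 μg/mL ⇒ intermediate
Colistin (0.5 μg/mL) in 0.5–1 μg/mL ⇒ Intermediate
Trimethoprim-sulfamethoxazole (2 μg/mL) ≥ 2 μg/mL ⇒ Resistant
Resistant: 2/6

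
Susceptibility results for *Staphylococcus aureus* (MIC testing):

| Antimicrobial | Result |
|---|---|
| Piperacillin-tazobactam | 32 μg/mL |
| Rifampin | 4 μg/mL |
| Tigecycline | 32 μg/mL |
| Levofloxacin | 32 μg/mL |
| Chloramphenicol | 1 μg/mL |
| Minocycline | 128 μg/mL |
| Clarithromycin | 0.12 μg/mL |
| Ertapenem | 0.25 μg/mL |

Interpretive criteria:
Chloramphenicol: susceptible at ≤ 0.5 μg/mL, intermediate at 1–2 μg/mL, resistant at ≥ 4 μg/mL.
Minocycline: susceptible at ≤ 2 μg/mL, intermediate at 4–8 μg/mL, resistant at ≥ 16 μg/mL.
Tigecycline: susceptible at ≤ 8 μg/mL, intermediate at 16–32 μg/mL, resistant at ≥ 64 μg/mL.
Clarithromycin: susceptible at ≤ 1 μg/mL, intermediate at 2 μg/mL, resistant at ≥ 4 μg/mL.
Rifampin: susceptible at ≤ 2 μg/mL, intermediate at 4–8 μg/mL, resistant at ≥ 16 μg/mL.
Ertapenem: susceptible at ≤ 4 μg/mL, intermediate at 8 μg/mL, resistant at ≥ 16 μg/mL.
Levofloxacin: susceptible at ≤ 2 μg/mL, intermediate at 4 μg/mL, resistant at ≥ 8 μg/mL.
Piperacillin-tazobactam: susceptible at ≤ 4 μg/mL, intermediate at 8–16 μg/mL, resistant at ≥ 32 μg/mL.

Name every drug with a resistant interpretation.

piperacillin-tazobactam, levofloxacin, minocycline

Piperacillin-tazobactam 32 μg/mL: ≥ 32 μg/mL → R
Rifampin (4 μg/mL) in 4–8 μg/mL — Intermediate
Tigecycline (32 μg/mL) in 16–32 μg/mL — I
Levofloxacin (32 μg/mL) ≥ 8 μg/mL → resistant
Chloramphenicol (1 μg/mL) in 1–2 μg/mL — Intermediate
Minocycline (128 μg/mL) ≥ 16 μg/mL — resistant
Clarithromycin 0.12 μg/mL: ≤ 1 μg/mL ⇒ S
Ertapenem (0.25 μg/mL) ≤ 4 μg/mL → Susceptible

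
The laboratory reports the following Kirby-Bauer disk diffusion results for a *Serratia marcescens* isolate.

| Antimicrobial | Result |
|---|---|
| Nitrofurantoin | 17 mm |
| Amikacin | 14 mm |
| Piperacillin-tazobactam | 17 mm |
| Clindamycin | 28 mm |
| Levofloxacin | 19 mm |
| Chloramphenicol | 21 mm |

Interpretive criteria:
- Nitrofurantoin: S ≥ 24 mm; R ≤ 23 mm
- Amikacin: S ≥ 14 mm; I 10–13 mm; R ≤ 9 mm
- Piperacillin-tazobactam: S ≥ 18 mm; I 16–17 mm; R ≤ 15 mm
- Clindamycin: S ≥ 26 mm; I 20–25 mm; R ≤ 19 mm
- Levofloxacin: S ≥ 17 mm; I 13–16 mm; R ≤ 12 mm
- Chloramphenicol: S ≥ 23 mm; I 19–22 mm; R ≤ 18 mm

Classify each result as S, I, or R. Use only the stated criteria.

Nitrofurantoin 17 mm: ≤ 23 mm ⇒ Resistant
Amikacin (14 mm) ≥ 14 mm → Susceptible
Piperacillin-tazobactam 17 mm: in 16–17 mm ⇒ Intermediate
Clindamycin (28 mm) ≥ 26 mm ⇒ S
Levofloxacin: 19 mm is ≥ 17 mm ⇒ S
Chloramphenicol 21 mm: in 19–22 mm ⇒ intermediate

R, S, I, S, S, I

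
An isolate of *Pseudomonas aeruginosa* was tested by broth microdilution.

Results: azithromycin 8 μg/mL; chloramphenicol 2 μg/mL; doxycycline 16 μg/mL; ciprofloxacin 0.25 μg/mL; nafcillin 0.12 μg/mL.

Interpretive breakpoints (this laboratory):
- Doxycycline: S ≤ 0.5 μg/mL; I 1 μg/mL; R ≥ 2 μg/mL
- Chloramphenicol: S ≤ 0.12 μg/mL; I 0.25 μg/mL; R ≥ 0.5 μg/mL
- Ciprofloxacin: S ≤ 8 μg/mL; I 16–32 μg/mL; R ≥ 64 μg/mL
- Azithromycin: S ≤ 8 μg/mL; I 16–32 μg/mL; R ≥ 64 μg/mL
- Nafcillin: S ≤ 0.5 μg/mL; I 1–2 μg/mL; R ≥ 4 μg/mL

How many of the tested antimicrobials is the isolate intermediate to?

0

Azithromycin (8 μg/mL) ≤ 8 μg/mL ⇒ susceptible
Chloramphenicol: 2 μg/mL is ≥ 0.5 μg/mL — resistant
Doxycycline 16 μg/mL: ≥ 2 μg/mL ⇒ resistant
Ciprofloxacin (0.25 μg/mL) ≤ 8 μg/mL → Susceptible
Nafcillin: 0.12 μg/mL is ≤ 0.5 μg/mL ⇒ S
Intermediate: 0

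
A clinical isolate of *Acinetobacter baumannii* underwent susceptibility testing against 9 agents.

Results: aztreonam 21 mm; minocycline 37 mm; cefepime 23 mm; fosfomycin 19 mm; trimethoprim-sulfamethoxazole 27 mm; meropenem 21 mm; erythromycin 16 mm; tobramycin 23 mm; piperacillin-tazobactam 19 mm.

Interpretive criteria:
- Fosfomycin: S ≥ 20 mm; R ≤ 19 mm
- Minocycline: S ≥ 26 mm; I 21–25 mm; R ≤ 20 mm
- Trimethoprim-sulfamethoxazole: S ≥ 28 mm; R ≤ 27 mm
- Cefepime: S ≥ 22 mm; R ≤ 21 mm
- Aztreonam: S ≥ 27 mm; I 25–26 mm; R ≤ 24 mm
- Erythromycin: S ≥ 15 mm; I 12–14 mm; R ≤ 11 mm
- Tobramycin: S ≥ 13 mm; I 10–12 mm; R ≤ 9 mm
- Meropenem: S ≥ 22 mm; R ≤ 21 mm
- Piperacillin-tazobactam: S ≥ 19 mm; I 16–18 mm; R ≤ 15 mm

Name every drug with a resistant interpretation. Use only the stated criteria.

aztreonam, fosfomycin, trimethoprim-sulfamethoxazole, meropenem

Aztreonam: 21 mm is ≤ 24 mm ⇒ Resistant
Minocycline: 37 mm is ≥ 26 mm ⇒ susceptible
Cefepime: 23 mm is ≥ 22 mm → S
Fosfomycin 19 mm: ≤ 19 mm — R
Trimethoprim-sulfamethoxazole: 27 mm is ≤ 27 mm → resistant
Meropenem: 21 mm is ≤ 21 mm ⇒ Resistant
Erythromycin: 16 mm is ≥ 15 mm → Susceptible
Tobramycin (23 mm) ≥ 13 mm — S
Piperacillin-tazobactam 19 mm: ≥ 19 mm — Susceptible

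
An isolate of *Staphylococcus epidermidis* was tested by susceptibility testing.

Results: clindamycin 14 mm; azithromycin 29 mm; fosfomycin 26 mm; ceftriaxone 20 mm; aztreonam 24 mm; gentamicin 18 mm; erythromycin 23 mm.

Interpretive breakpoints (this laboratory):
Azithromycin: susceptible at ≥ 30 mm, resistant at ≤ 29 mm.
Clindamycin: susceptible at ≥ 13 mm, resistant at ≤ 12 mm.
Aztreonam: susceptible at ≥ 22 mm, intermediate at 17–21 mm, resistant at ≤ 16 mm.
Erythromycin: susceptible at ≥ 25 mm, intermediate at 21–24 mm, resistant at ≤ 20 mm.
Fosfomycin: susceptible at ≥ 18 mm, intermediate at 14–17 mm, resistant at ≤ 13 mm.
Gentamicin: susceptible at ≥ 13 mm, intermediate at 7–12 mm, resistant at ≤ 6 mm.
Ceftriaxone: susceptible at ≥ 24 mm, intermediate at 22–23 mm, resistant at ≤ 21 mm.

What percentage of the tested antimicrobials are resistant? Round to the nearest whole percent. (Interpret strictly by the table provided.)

Clindamycin 14 mm: ≥ 13 mm — S
Azithromycin: 29 mm is ≤ 29 mm ⇒ Resistant
Fosfomycin (26 mm) ≥ 18 mm → susceptible
Ceftriaxone 20 mm: ≤ 21 mm → Resistant
Aztreonam (24 mm) ≥ 22 mm ⇒ S
Gentamicin 18 mm: ≥ 13 mm → Susceptible
Erythromycin: 23 mm is in 21–24 mm — I
Resistant: 2/7

29%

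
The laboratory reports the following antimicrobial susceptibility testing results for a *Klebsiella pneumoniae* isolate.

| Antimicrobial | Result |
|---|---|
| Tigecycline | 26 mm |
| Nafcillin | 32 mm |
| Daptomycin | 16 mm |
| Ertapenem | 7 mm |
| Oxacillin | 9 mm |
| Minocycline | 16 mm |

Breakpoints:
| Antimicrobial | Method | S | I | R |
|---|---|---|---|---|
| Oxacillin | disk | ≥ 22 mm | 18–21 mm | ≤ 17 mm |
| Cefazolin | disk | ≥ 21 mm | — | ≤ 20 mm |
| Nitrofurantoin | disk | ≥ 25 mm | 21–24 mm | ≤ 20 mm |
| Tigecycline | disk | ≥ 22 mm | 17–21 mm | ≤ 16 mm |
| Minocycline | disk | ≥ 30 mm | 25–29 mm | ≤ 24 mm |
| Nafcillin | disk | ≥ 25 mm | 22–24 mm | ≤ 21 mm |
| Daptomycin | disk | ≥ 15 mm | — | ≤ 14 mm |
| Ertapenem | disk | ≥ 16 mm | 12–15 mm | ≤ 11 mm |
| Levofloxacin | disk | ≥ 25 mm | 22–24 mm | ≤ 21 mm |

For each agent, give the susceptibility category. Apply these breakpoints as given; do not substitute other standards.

Tigecycline (26 mm) ≥ 22 mm — S
Nafcillin (32 mm) ≥ 25 mm — Susceptible
Daptomycin: 16 mm is ≥ 15 mm ⇒ S
Ertapenem: 7 mm is ≤ 11 mm ⇒ Resistant
Oxacillin 9 mm: ≤ 17 mm — Resistant
Minocycline 16 mm: ≤ 24 mm ⇒ resistant

S, S, S, R, R, R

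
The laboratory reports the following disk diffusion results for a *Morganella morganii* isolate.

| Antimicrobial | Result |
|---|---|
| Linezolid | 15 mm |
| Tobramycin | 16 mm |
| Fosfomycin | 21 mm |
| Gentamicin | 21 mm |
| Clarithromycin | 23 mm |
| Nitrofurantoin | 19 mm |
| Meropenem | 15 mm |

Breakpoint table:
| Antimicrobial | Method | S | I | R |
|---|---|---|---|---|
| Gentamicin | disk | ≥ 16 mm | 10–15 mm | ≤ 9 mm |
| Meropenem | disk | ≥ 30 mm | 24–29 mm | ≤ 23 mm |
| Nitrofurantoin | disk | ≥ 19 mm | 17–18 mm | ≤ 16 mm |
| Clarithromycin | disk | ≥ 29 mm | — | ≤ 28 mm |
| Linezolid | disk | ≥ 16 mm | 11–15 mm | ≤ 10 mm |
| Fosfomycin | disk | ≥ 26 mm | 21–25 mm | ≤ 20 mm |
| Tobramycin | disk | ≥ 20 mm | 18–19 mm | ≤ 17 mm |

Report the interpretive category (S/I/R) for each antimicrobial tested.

I, R, I, S, R, S, R

Linezolid: 15 mm is in 11–15 mm ⇒ Intermediate
Tobramycin 16 mm: ≤ 17 mm → Resistant
Fosfomycin: 21 mm is in 21–25 mm — Intermediate
Gentamicin (21 mm) ≥ 16 mm ⇒ S
Clarithromycin 23 mm: ≤ 28 mm → resistant
Nitrofurantoin: 19 mm is ≥ 19 mm → S
Meropenem: 15 mm is ≤ 23 mm → Resistant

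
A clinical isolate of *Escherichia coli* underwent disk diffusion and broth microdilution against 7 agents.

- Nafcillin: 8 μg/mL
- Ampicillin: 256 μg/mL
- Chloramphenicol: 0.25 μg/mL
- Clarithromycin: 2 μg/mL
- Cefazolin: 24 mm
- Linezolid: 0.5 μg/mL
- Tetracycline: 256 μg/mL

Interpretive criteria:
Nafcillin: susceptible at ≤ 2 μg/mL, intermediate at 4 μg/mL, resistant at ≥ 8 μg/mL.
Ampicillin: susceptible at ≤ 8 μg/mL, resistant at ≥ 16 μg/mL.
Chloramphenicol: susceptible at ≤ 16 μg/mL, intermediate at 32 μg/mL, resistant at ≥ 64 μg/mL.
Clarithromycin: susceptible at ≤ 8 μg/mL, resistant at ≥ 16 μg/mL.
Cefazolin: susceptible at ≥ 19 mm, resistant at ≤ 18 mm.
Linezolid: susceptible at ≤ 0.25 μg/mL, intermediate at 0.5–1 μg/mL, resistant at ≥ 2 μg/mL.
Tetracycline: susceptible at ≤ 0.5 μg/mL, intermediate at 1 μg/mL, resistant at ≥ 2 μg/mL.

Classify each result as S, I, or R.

R, R, S, S, S, I, R

Nafcillin: 8 μg/mL is ≥ 8 μg/mL ⇒ Resistant
Ampicillin: 256 μg/mL is ≥ 16 μg/mL — Resistant
Chloramphenicol 0.25 μg/mL: ≤ 16 μg/mL — Susceptible
Clarithromycin: 2 μg/mL is ≤ 8 μg/mL ⇒ S
Cefazolin: 24 mm is ≥ 19 mm ⇒ susceptible
Linezolid (0.5 μg/mL) in 0.5–1 μg/mL — intermediate
Tetracycline 256 μg/mL: ≥ 2 μg/mL ⇒ Resistant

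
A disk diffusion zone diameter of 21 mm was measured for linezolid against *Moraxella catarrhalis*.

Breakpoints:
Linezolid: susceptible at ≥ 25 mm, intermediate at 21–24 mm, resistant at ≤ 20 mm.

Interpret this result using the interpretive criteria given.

Linezolid (21 mm) in 21–24 mm → intermediate

I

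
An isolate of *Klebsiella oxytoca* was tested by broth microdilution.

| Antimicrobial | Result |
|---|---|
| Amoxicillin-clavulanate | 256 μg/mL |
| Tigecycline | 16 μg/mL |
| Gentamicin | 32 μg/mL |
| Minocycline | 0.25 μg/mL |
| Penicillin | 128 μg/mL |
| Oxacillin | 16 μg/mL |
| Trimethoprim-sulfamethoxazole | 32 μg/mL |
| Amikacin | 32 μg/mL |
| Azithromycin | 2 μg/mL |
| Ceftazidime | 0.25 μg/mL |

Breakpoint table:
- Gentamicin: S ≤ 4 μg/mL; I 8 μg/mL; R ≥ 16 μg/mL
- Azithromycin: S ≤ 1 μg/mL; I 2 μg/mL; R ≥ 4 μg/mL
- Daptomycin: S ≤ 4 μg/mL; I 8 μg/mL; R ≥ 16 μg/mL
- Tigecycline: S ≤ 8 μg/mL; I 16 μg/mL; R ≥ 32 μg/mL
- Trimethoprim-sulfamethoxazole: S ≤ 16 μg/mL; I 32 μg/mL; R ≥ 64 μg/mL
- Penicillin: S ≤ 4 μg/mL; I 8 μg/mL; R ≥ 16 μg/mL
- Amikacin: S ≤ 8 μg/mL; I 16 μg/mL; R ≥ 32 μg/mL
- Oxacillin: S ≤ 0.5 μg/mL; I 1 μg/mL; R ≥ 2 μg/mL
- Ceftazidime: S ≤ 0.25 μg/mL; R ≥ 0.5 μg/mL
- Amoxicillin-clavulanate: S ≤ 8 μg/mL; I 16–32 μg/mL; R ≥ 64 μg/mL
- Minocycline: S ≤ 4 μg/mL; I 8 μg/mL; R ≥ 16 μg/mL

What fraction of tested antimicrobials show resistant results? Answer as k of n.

Amoxicillin-clavulanate 256 μg/mL: ≥ 64 μg/mL — resistant
Tigecycline: 16 μg/mL is = 16 μg/mL → I
Gentamicin: 32 μg/mL is ≥ 16 μg/mL → R
Minocycline: 0.25 μg/mL is ≤ 4 μg/mL ⇒ S
Penicillin: 128 μg/mL is ≥ 16 μg/mL → Resistant
Oxacillin (16 μg/mL) ≥ 2 μg/mL → resistant
Trimethoprim-sulfamethoxazole: 32 μg/mL is = 32 μg/mL — intermediate
Amikacin (32 μg/mL) ≥ 32 μg/mL — Resistant
Azithromycin 2 μg/mL: = 2 μg/mL → Intermediate
Ceftazidime 0.25 μg/mL: ≤ 0.25 μg/mL → S
Resistant: 5/10

5 of 10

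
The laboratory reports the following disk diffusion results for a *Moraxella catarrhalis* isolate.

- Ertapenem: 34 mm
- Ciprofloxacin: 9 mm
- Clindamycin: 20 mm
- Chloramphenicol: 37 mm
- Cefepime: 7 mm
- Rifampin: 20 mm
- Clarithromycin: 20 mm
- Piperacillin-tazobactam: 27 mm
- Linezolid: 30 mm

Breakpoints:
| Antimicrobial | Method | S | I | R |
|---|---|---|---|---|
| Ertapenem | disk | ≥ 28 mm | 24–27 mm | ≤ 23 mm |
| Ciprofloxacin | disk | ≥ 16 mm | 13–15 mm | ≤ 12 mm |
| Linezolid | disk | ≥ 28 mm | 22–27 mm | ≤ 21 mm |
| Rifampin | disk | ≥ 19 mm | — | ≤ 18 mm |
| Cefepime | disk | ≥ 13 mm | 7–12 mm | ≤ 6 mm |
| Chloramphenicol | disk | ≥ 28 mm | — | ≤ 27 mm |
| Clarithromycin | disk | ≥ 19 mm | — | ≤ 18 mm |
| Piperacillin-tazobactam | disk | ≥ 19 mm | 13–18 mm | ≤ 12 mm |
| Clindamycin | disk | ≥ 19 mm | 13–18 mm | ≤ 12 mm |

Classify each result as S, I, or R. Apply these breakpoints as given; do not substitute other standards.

Ertapenem 34 mm: ≥ 28 mm — Susceptible
Ciprofloxacin: 9 mm is ≤ 12 mm ⇒ Resistant
Clindamycin (20 mm) ≥ 19 mm — S
Chloramphenicol 37 mm: ≥ 28 mm — S
Cefepime: 7 mm is in 7–12 mm ⇒ intermediate
Rifampin: 20 mm is ≥ 19 mm — Susceptible
Clarithromycin 20 mm: ≥ 19 mm ⇒ S
Piperacillin-tazobactam (27 mm) ≥ 19 mm — susceptible
Linezolid: 30 mm is ≥ 28 mm ⇒ S

S, R, S, S, I, S, S, S, S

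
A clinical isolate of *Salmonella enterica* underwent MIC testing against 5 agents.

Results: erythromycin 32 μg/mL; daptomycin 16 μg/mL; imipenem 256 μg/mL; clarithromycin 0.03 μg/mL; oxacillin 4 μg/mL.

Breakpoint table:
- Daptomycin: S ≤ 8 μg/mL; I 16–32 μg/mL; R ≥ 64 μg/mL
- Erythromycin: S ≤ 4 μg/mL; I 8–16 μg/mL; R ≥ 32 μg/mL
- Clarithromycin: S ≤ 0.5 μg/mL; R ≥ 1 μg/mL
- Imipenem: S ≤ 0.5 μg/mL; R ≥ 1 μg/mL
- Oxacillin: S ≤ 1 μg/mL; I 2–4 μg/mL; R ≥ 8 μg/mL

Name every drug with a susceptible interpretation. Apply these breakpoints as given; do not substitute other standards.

Erythromycin 32 μg/mL: ≥ 32 μg/mL ⇒ resistant
Daptomycin 16 μg/mL: in 16–32 μg/mL → Intermediate
Imipenem 256 μg/mL: ≥ 1 μg/mL → resistant
Clarithromycin (0.03 μg/mL) ≤ 0.5 μg/mL ⇒ Susceptible
Oxacillin (4 μg/mL) in 2–4 μg/mL — intermediate

clarithromycin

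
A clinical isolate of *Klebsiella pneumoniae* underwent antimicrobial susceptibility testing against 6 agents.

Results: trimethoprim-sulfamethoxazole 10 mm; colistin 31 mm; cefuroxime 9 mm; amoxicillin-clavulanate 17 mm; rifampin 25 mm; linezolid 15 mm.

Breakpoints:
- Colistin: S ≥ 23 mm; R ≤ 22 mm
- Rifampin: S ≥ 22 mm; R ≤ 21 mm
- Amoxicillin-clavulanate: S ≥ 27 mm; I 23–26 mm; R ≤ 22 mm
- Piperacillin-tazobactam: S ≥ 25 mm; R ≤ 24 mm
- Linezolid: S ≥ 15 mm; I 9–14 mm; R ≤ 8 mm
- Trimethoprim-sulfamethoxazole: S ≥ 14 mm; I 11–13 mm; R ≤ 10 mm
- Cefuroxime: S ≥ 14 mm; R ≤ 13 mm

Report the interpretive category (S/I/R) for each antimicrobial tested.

R, S, R, R, S, S

Trimethoprim-sulfamethoxazole (10 mm) ≤ 10 mm → Resistant
Colistin (31 mm) ≥ 23 mm ⇒ S
Cefuroxime (9 mm) ≤ 13 mm — Resistant
Amoxicillin-clavulanate 17 mm: ≤ 22 mm → R
Rifampin (25 mm) ≥ 22 mm ⇒ Susceptible
Linezolid (15 mm) ≥ 15 mm ⇒ Susceptible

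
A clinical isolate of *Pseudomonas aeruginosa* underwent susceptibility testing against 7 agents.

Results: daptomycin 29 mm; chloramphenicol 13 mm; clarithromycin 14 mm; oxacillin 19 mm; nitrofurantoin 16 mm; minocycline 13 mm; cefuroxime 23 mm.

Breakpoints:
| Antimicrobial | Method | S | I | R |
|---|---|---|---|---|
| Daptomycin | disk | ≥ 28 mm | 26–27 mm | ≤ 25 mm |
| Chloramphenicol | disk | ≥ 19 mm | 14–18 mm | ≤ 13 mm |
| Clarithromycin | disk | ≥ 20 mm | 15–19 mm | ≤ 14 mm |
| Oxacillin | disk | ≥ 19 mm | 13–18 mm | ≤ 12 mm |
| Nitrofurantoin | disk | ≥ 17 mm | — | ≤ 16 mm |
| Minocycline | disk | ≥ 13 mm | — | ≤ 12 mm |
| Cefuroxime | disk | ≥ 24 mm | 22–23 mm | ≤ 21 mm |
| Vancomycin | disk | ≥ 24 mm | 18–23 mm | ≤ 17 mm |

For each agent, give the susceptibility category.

Daptomycin (29 mm) ≥ 28 mm → susceptible
Chloramphenicol 13 mm: ≤ 13 mm ⇒ Resistant
Clarithromycin 14 mm: ≤ 14 mm ⇒ Resistant
Oxacillin: 19 mm is ≥ 19 mm ⇒ S
Nitrofurantoin: 16 mm is ≤ 16 mm ⇒ R
Minocycline (13 mm) ≥ 13 mm — Susceptible
Cefuroxime (23 mm) in 22–23 mm → Intermediate

S, R, R, S, R, S, I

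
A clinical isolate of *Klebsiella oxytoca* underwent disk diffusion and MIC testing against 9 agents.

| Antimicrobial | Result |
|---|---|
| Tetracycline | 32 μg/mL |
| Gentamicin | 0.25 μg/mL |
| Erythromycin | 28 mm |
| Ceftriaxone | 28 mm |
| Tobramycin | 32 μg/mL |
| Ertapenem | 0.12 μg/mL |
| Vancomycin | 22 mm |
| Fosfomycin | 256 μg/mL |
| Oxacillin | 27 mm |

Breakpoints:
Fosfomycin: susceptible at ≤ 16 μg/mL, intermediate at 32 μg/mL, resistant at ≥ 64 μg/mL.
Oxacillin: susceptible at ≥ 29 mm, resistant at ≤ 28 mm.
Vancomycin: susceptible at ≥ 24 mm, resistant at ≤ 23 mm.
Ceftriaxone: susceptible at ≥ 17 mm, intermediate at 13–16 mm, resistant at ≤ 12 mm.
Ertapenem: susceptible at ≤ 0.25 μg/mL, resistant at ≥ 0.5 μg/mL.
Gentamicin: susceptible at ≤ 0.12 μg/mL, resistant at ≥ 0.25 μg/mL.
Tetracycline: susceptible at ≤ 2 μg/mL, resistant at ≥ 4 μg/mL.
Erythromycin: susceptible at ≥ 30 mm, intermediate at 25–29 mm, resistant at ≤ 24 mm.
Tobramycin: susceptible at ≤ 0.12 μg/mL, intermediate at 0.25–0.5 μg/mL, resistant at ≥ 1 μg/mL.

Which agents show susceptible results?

Tetracycline: 32 μg/mL is ≥ 4 μg/mL ⇒ R
Gentamicin 0.25 μg/mL: ≥ 0.25 μg/mL — R
Erythromycin 28 mm: in 25–29 mm → I
Ceftriaxone 28 mm: ≥ 17 mm — susceptible
Tobramycin: 32 μg/mL is ≥ 1 μg/mL → resistant
Ertapenem: 0.12 μg/mL is ≤ 0.25 μg/mL — Susceptible
Vancomycin: 22 mm is ≤ 23 mm → resistant
Fosfomycin (256 μg/mL) ≥ 64 μg/mL ⇒ Resistant
Oxacillin 27 mm: ≤ 28 mm — resistant

ceftriaxone, ertapenem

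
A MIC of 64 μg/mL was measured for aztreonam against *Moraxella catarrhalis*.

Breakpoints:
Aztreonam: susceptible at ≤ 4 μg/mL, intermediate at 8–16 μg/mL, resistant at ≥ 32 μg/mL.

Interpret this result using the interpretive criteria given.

Resistant

Aztreonam (64 μg/mL) ≥ 32 μg/mL → Resistant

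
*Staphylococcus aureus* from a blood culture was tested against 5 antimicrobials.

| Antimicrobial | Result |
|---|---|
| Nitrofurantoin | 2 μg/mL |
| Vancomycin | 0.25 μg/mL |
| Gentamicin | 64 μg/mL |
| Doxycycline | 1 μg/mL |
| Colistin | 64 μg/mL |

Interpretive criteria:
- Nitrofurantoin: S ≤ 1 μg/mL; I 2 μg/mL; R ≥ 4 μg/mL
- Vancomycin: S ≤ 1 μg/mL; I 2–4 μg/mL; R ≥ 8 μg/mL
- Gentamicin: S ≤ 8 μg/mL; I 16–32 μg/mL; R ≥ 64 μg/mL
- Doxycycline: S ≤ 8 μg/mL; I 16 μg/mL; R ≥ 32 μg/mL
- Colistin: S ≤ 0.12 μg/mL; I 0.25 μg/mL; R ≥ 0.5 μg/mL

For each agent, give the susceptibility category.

Nitrofurantoin 2 μg/mL: = 2 μg/mL → I
Vancomycin: 0.25 μg/mL is ≤ 1 μg/mL → Susceptible
Gentamicin (64 μg/mL) ≥ 64 μg/mL — R
Doxycycline 1 μg/mL: ≤ 8 μg/mL ⇒ Susceptible
Colistin 64 μg/mL: ≥ 0.5 μg/mL ⇒ R

I, S, R, S, R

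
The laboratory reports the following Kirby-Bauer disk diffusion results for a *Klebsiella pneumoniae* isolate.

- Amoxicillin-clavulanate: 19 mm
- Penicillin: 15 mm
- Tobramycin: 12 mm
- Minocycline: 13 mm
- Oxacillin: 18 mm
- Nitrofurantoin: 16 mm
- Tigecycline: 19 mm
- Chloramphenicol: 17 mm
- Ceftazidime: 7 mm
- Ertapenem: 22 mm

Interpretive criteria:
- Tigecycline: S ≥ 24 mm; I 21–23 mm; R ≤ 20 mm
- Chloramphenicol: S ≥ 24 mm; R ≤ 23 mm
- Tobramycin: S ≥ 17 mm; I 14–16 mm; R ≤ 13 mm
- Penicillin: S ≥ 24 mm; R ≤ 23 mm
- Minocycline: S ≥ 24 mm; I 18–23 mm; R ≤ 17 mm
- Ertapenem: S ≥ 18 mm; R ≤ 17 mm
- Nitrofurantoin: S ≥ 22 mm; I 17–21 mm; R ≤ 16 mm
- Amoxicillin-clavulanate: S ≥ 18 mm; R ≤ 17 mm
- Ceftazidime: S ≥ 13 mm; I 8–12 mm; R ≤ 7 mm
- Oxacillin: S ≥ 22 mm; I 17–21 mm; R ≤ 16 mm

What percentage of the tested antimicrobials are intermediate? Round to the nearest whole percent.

Amoxicillin-clavulanate: 19 mm is ≥ 18 mm ⇒ S
Penicillin (15 mm) ≤ 23 mm → R
Tobramycin (12 mm) ≤ 13 mm — Resistant
Minocycline 13 mm: ≤ 17 mm — R
Oxacillin (18 mm) in 17–21 mm ⇒ intermediate
Nitrofurantoin 16 mm: ≤ 16 mm ⇒ Resistant
Tigecycline 19 mm: ≤ 20 mm ⇒ R
Chloramphenicol (17 mm) ≤ 23 mm — R
Ceftazidime: 7 mm is ≤ 7 mm — Resistant
Ertapenem (22 mm) ≥ 18 mm → susceptible
Intermediate: 1/10

10%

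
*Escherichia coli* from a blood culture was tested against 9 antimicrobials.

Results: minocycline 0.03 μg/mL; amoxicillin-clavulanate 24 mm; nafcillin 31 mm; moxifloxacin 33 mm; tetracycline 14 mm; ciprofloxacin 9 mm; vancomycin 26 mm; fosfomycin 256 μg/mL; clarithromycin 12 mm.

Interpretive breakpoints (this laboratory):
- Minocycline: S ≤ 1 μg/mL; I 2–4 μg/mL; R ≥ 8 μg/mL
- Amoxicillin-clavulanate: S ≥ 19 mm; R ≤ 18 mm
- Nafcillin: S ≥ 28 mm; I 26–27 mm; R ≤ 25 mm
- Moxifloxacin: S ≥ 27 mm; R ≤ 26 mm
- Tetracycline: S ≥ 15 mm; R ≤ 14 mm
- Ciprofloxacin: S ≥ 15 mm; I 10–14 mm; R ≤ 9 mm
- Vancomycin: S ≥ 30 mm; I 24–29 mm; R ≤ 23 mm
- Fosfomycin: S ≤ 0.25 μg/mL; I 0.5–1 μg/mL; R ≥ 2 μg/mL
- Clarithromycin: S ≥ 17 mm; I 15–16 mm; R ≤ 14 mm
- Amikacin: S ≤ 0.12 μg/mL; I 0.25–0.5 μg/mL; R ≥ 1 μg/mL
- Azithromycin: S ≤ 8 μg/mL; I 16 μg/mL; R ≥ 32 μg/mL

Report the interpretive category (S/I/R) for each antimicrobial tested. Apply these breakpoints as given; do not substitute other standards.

Minocycline: 0.03 μg/mL is ≤ 1 μg/mL → S
Amoxicillin-clavulanate: 24 mm is ≥ 19 mm — susceptible
Nafcillin (31 mm) ≥ 28 mm — susceptible
Moxifloxacin: 33 mm is ≥ 27 mm — susceptible
Tetracycline 14 mm: ≤ 14 mm — R
Ciprofloxacin: 9 mm is ≤ 9 mm ⇒ resistant
Vancomycin: 26 mm is in 24–29 mm — I
Fosfomycin (256 μg/mL) ≥ 2 μg/mL — resistant
Clarithromycin 12 mm: ≤ 14 mm → R

S, S, S, S, R, R, I, R, R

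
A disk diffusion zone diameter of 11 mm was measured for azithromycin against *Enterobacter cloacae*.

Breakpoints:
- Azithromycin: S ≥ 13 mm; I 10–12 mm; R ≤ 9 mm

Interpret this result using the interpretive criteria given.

Azithromycin: 11 mm is in 10–12 mm → Intermediate

I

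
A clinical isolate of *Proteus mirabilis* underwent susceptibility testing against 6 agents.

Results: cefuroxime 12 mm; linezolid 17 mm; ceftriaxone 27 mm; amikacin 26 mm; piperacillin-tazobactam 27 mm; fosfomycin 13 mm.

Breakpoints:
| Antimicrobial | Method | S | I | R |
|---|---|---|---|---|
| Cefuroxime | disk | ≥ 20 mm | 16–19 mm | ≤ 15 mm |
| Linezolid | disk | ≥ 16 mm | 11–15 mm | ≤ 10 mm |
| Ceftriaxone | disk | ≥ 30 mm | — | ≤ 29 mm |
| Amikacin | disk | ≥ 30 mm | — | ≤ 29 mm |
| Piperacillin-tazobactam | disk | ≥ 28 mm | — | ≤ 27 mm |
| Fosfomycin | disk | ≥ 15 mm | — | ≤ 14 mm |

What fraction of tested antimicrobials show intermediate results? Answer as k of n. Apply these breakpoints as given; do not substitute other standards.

0 of 6

Cefuroxime: 12 mm is ≤ 15 mm → Resistant
Linezolid 17 mm: ≥ 16 mm ⇒ susceptible
Ceftriaxone: 27 mm is ≤ 29 mm ⇒ Resistant
Amikacin (26 mm) ≤ 29 mm — R
Piperacillin-tazobactam 27 mm: ≤ 27 mm ⇒ R
Fosfomycin 13 mm: ≤ 14 mm → resistant
Intermediate: 0/6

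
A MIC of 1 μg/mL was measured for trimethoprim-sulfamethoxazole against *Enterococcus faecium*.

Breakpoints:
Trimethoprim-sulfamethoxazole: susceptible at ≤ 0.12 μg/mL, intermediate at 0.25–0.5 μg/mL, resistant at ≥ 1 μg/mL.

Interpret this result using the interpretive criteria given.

Resistant

Trimethoprim-sulfamethoxazole: 1 μg/mL is ≥ 1 μg/mL ⇒ R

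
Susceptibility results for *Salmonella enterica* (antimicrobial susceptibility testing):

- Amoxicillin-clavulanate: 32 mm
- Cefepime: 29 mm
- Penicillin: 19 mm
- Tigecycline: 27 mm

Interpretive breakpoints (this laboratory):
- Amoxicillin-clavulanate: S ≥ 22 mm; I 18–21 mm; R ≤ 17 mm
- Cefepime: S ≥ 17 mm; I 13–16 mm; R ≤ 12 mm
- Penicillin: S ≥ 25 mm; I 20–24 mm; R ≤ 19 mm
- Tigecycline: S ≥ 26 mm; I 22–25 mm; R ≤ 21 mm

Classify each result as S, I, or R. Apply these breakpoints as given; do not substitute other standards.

Amoxicillin-clavulanate: 32 mm is ≥ 22 mm — S
Cefepime: 29 mm is ≥ 17 mm ⇒ susceptible
Penicillin 19 mm: ≤ 19 mm — Resistant
Tigecycline (27 mm) ≥ 26 mm ⇒ Susceptible

S, S, R, S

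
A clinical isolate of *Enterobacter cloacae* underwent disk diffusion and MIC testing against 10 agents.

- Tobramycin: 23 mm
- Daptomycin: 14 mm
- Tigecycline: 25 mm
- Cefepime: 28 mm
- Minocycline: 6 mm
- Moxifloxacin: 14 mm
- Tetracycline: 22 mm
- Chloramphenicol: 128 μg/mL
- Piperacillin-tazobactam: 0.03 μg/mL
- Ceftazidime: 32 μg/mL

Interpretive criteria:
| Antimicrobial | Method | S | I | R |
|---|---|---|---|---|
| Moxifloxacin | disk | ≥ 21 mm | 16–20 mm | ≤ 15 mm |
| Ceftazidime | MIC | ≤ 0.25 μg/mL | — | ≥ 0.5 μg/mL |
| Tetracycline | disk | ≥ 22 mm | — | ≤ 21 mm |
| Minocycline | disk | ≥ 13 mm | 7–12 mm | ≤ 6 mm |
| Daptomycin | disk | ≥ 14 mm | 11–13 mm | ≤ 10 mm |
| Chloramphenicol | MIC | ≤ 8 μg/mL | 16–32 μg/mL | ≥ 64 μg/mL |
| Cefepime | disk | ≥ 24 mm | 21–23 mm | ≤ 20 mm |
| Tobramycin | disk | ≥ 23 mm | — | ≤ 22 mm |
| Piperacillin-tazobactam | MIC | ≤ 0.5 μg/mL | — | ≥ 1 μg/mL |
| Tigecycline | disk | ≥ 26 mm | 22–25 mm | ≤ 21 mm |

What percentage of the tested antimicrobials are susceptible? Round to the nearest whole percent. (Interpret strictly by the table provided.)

Tobramycin: 23 mm is ≥ 23 mm ⇒ susceptible
Daptomycin: 14 mm is ≥ 14 mm — susceptible
Tigecycline 25 mm: in 22–25 mm → Intermediate
Cefepime: 28 mm is ≥ 24 mm — susceptible
Minocycline (6 mm) ≤ 6 mm → resistant
Moxifloxacin: 14 mm is ≤ 15 mm → resistant
Tetracycline: 22 mm is ≥ 22 mm — S
Chloramphenicol 128 μg/mL: ≥ 64 μg/mL → Resistant
Piperacillin-tazobactam (0.03 μg/mL) ≤ 0.5 μg/mL ⇒ susceptible
Ceftazidime: 32 μg/mL is ≥ 0.5 μg/mL → R
Susceptible: 5/10

50%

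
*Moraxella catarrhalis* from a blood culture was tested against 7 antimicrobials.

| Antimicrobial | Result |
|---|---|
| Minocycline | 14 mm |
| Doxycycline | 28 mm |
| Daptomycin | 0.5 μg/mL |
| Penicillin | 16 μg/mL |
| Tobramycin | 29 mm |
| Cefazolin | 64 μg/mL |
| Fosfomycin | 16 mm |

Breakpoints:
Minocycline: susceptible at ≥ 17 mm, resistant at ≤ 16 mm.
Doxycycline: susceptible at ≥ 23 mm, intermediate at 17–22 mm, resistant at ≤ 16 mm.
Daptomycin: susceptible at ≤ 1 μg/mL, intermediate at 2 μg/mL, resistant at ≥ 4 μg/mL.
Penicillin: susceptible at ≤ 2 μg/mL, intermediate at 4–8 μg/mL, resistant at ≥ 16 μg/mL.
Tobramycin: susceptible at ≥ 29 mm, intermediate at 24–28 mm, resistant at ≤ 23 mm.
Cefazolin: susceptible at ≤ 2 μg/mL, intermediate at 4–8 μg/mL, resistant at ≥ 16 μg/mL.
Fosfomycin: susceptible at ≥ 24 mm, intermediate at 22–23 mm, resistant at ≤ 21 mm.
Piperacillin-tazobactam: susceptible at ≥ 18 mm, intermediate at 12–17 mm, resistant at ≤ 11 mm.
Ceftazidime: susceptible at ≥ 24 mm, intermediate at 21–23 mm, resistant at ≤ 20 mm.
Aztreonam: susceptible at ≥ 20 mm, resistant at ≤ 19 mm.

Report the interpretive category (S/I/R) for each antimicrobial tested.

Minocycline 14 mm: ≤ 16 mm ⇒ resistant
Doxycycline 28 mm: ≥ 23 mm ⇒ Susceptible
Daptomycin (0.5 μg/mL) ≤ 1 μg/mL — S
Penicillin 16 μg/mL: ≥ 16 μg/mL → resistant
Tobramycin 29 mm: ≥ 29 mm → Susceptible
Cefazolin (64 μg/mL) ≥ 16 μg/mL ⇒ R
Fosfomycin 16 mm: ≤ 21 mm ⇒ Resistant

R, S, S, R, S, R, R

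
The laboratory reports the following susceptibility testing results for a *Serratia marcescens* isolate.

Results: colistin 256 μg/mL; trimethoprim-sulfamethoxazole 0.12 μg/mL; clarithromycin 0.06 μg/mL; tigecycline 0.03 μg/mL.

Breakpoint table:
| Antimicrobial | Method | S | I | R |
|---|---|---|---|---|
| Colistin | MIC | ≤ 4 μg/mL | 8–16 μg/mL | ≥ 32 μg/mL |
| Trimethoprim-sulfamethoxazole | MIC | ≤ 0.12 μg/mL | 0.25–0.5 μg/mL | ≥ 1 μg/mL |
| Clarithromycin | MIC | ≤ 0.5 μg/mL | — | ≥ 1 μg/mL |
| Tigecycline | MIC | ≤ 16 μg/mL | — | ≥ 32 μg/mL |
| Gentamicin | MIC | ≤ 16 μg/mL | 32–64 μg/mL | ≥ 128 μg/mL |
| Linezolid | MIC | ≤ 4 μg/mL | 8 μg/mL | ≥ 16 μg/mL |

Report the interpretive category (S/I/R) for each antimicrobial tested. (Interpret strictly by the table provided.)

R, S, S, S

Colistin 256 μg/mL: ≥ 32 μg/mL ⇒ Resistant
Trimethoprim-sulfamethoxazole 0.12 μg/mL: ≤ 0.12 μg/mL → Susceptible
Clarithromycin (0.06 μg/mL) ≤ 0.5 μg/mL ⇒ Susceptible
Tigecycline: 0.03 μg/mL is ≤ 16 μg/mL ⇒ Susceptible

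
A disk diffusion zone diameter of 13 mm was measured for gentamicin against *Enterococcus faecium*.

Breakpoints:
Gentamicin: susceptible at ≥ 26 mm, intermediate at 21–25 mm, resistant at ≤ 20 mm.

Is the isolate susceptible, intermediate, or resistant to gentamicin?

Gentamicin 13 mm: ≤ 20 mm → Resistant

R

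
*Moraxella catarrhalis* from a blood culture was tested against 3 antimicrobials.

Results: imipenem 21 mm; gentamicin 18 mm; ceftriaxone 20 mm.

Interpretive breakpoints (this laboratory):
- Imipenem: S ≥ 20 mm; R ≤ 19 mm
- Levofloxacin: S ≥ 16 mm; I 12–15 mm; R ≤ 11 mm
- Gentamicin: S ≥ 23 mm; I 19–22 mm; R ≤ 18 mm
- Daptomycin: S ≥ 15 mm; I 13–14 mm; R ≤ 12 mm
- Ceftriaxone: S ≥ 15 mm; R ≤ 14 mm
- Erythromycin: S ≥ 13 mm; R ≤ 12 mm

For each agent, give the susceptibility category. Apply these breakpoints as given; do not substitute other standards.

S, R, S

Imipenem (21 mm) ≥ 20 mm ⇒ susceptible
Gentamicin (18 mm) ≤ 18 mm — resistant
Ceftriaxone: 20 mm is ≥ 15 mm — susceptible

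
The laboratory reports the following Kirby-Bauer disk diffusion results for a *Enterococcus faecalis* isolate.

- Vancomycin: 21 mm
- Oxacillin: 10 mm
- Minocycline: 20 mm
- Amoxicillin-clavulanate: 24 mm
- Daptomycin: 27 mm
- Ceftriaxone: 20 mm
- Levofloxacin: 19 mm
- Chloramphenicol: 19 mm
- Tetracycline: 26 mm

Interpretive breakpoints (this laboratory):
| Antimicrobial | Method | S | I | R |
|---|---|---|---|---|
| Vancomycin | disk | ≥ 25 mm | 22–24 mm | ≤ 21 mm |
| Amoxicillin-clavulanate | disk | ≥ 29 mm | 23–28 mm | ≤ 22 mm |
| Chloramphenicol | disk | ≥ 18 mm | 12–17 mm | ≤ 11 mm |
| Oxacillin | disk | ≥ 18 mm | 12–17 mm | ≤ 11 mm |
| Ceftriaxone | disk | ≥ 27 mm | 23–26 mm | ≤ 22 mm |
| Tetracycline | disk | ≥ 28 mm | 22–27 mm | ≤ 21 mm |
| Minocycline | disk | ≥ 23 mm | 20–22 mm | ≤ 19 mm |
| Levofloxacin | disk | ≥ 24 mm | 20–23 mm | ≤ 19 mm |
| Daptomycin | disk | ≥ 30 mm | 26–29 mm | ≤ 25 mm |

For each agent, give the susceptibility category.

Vancomycin 21 mm: ≤ 21 mm ⇒ R
Oxacillin: 10 mm is ≤ 11 mm → Resistant
Minocycline: 20 mm is in 20–22 mm — intermediate
Amoxicillin-clavulanate: 24 mm is in 23–28 mm ⇒ I
Daptomycin 27 mm: in 26–29 mm ⇒ intermediate
Ceftriaxone (20 mm) ≤ 22 mm ⇒ R
Levofloxacin: 19 mm is ≤ 19 mm — Resistant
Chloramphenicol 19 mm: ≥ 18 mm ⇒ S
Tetracycline: 26 mm is in 22–27 mm ⇒ Intermediate

R, R, I, I, I, R, R, S, I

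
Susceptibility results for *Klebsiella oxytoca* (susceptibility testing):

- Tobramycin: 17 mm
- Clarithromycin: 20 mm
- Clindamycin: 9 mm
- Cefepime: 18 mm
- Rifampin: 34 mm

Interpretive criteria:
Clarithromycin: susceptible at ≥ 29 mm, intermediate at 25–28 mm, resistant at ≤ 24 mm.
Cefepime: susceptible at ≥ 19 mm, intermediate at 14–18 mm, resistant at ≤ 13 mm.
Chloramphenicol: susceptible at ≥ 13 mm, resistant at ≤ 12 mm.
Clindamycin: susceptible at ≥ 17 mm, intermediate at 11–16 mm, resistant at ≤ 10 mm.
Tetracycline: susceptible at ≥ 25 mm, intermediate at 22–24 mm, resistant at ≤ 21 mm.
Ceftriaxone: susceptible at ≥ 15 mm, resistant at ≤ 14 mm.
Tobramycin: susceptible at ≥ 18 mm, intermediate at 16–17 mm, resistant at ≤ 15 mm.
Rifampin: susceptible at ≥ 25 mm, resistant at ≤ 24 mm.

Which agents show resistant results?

Tobramycin: 17 mm is in 16–17 mm — intermediate
Clarithromycin: 20 mm is ≤ 24 mm — Resistant
Clindamycin 9 mm: ≤ 10 mm — R
Cefepime: 18 mm is in 14–18 mm → Intermediate
Rifampin (34 mm) ≥ 25 mm — susceptible

clarithromycin, clindamycin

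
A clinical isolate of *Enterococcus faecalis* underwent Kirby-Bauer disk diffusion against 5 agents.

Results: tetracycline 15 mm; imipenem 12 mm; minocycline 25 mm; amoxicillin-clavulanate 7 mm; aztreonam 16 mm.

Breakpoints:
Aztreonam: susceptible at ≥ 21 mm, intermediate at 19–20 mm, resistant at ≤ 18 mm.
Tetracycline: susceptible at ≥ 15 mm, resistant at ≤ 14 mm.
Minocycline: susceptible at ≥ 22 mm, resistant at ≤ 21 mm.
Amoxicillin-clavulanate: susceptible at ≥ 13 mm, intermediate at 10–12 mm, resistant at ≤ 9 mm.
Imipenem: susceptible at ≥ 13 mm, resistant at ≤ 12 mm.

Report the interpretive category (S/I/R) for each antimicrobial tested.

S, R, S, R, R

Tetracycline (15 mm) ≥ 15 mm — susceptible
Imipenem: 12 mm is ≤ 12 mm → R
Minocycline (25 mm) ≥ 22 mm — S
Amoxicillin-clavulanate 7 mm: ≤ 9 mm → resistant
Aztreonam (16 mm) ≤ 18 mm ⇒ Resistant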